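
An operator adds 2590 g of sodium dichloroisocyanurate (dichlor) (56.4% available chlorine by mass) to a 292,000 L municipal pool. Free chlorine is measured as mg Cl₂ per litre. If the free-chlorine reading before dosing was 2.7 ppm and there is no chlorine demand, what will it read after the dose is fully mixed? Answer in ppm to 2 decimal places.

Available chlorine delivered: 2590 g × 0.564 = 1461 g as Cl₂.
Concentration rise: 1461 g / 292,000 L = 5.003 mg/L = 5.00 ppm.
Final FC: 2.7 + 5.00 = 7.70 ppm.

7.70 ppm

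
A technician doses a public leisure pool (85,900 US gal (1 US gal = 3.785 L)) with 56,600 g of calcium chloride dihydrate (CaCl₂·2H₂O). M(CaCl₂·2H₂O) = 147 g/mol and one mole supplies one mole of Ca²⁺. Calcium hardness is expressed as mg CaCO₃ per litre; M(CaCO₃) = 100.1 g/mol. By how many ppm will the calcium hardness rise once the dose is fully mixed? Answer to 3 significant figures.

Volume: 85,900 US gal × 3.785 L/gal = 325,132 L.
Moles of Ca²⁺: 56,600 g ÷ 147 g/mol = 385 mol.
As CaCO₃: 385 mol × 100.1 g/mol = 38,540 g.
Rise: 38,540 g / 325,132 L × 1000 = 118.5 mg/L.

119 ppm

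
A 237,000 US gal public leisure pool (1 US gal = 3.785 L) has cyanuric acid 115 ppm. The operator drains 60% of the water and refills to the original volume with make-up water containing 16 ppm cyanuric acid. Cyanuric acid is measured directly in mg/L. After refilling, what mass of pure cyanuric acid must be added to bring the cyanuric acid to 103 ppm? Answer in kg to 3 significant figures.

Volume: 237,000 US gal × 3.785 L/gal = 897,045 L.
After draining 60% and refilling: 115 × 0.40 + 16 × 0.60 = 55.6 ppm.
Deficit to target: 103 − 55.6 = 47.4 mg/L.
Mass: 47.4 mg/L × 897,045 L = 42,520 g cyanuric acid.

42.5 kg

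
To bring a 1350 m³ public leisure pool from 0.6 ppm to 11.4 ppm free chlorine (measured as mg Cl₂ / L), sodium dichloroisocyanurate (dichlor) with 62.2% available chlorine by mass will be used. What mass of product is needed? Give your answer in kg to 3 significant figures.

23.4 kg

Volume: 1350 m³ = 1,350,000 L.
Chlorine deficit: 11.4 − 0.6 = 10.8 ppm = 10.8 mg/L as Cl₂.
Cl₂ equivalent needed: 10.8 mg/L × 1,350,000 L = 14,580,000 mg = 14,580 g.
Product at 62.2% available chlorine: 14,580 / 0.622 = 23,440 g.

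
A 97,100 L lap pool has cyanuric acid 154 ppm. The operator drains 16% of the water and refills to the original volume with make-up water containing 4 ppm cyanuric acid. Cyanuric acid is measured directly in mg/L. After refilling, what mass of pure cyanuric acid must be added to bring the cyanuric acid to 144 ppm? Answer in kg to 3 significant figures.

After draining 16% and refilling: 154 × 0.84 + 4 × 0.16 = 130 ppm.
Deficit to target: 144 − 130 = 14 mg/L.
Mass: 14 mg/L × 97,100 L = 1359 g cyanuric acid.

1.36 kg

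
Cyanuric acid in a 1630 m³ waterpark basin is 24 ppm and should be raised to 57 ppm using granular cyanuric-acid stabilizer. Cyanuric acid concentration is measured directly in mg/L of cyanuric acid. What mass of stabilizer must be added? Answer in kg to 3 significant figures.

Volume: 1630 m³ = 1,630,000 L.
CYA to add: (57 − 24) = 33 mg/L × 1,630,000 L = 53,790 g cyanuric acid.

53.8 kg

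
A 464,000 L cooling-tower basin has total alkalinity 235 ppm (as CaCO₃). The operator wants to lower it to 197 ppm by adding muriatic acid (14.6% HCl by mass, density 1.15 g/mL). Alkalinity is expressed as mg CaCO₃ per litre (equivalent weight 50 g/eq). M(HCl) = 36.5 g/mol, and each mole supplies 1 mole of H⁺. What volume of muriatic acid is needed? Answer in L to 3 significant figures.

76.7 L

Alkalinity to neutralize: (235 − 197) = 38 mg/L as CaCO₃ × 464,000 L = 17,630 g as CaCO₃.
Equivalents of H⁺ required: 17,630 ÷ 50 g/eq = 352.6 eq = 352.6 mol HCl.
Mass of HCl: 352.6 × 36.5 = 12,870 g.
Mass of 14.6% solution: 12,870 / 0.146 = 88,160 g.
Volume: 88,160 g ÷ 1.15 g/mL = 76,660 mL.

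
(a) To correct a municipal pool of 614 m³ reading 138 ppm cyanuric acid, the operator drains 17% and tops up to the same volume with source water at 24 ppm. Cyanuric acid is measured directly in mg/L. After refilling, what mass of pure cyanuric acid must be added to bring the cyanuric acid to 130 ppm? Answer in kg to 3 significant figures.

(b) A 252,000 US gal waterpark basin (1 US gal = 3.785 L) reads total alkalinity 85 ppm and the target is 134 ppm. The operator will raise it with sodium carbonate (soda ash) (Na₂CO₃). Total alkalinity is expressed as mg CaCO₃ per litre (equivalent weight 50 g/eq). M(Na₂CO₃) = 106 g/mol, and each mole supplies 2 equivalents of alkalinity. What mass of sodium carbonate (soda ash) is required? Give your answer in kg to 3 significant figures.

(a) Volume: 614 m³ = 614,000 L.
(a) After draining 17% and refilling: 138 × 0.83 + 24 × 0.17 = 118.62 ppm.
(a) Deficit to target: 130 − 118.62 = 11.38 mg/L.
(a) Mass: 11.38 mg/L × 614,000 L = 6987 g cyanuric acid.

(b) Volume: 252,000 US gal × 3.785 L/gal = 953,820 L.
(b) Alkalinity to add: (134 − 85) = 49 mg/L as CaCO₃ × 953,820 L = 46,740 g as CaCO₃.
(b) Equivalents: 46,740 g ÷ 50 g/eq = 934.7 eq.
(b) Each mole of Na₂CO₃ supplies 2 eq, so 934.7 / 2 = 467.4 mol.
(b) Mass: 467.4 mol × 106 g/mol = 49,540 g.

(a) 6.99 kg; (b) 49.5 kg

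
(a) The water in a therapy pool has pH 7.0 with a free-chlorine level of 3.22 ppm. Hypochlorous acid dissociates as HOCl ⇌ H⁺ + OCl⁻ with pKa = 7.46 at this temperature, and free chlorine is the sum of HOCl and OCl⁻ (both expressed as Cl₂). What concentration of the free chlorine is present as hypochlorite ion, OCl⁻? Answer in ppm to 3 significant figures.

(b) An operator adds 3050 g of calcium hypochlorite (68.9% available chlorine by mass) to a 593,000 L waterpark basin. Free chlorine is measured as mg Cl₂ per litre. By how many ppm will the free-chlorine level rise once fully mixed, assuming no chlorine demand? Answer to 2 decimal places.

(a) 0.829 ppm; (b) 3.54 ppm

(a) [OCl⁻]/[HOCl] = 10^(pH − pKa) = 10^(7.0 − 7.46) = 10^-0.46 = 0.3467.
(a) Fraction as HOCl = 1 / (1 + 0.3467) = 0.7425.
(a) OCl⁻ = (1 − 0.7425) × 3.22 ppm = 0.829 ppm.

(b) Available chlorine delivered: 3050 g × 0.689 = 2101 g as Cl₂.
(b) Concentration rise: 2101 g / 593,000 L = 3.544 mg/L = 3.54 ppm.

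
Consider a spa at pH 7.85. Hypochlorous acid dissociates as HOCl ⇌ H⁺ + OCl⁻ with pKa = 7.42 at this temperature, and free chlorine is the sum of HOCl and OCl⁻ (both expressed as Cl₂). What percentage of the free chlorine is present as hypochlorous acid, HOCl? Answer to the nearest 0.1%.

[OCl⁻]/[HOCl] = 10^(pH − pKa) = 10^(7.85 − 7.42) = 10^0.43 = 2.692.
Fraction as HOCl = 1 / (1 + 2.692) = 0.2709.

27.1%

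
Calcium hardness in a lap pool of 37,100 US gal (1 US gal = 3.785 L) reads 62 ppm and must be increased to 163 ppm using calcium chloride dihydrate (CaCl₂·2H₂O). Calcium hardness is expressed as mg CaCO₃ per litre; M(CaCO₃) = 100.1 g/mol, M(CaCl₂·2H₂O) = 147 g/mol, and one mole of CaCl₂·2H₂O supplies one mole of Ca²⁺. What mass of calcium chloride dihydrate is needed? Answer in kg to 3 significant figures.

Volume: 37,100 US gal × 3.785 L/gal = 140,424 L.
Hardness to add: (163 − 62) = 101 mg/L as CaCO₃ × 140,424 L = 14,180 g as CaCO₃.
Moles of Ca²⁺ (1 mol Ca²⁺ ≡ 1 mol CaCO₃): 14,180 / 100.1 g/mol = 141.7 mol.
Mass of CaCl₂·2H₂O: 141.7 × 147 = 20,830 g.

20.8 kg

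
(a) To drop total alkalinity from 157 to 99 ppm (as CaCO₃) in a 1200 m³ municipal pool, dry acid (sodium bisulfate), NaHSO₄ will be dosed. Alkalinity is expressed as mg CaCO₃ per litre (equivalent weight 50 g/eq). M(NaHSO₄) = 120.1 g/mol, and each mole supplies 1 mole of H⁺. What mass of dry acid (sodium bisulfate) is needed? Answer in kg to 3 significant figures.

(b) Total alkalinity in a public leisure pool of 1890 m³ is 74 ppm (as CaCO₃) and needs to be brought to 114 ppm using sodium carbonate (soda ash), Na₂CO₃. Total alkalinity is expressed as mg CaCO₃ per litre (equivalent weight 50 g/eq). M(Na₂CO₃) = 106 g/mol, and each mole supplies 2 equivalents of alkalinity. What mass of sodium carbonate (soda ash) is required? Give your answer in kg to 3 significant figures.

(a) 167 kg; (b) 80.1 kg

(a) Volume: 1200 m³ = 1,200,000 L.
(a) Alkalinity to neutralize: (157 − 99) = 58 mg/L as CaCO₃ × 1,200,000 L = 69,600 g as CaCO₃.
(a) Equivalents of H⁺ required: 69,600 ÷ 50 g/eq = 1392 eq = 1392 mol NaHSO₄.
(a) Mass of NaHSO₄: 1392 × 120.1 = 167,200 g.

(b) Volume: 1890 m³ = 1,890,000 L.
(b) Alkalinity to add: (114 − 74) = 40 mg/L as CaCO₃ × 1,890,000 L = 75,600 g as CaCO₃.
(b) Equivalents: 75,600 g ÷ 50 g/eq = 1512 eq.
(b) Each mole of Na₂CO₃ supplies 2 eq, so 1512 / 2 = 756 mol.
(b) Mass: 756 mol × 106 g/mol = 80,140 g.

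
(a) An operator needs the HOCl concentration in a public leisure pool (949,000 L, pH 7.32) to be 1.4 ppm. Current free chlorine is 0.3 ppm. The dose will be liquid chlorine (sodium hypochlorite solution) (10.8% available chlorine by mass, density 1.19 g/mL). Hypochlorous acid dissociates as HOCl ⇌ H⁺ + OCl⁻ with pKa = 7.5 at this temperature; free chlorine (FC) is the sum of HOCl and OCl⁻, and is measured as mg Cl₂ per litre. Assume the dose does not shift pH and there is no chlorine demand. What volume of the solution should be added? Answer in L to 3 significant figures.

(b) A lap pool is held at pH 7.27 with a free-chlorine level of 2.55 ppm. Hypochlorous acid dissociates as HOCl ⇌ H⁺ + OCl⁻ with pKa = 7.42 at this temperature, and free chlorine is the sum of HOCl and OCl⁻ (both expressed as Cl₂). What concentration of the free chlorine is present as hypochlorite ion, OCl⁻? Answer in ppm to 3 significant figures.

(a) [OCl⁻]/[HOCl] = 10^(pH − pKa) = 10^(7.32 − 7.5) = 0.6607; fraction as HOCl = 1/(1 + 0.6607) = 0.6022.
(a) Free chlorine required for 1.4 ppm HOCl: 1.4 / 0.6022 = 2.325 ppm.
(a) FC to add: 2.325 − 0.3 = 2.025 mg/L as Cl₂.
(a) Cl₂ equivalent: 2.025 mg/L × 949,000 L = 1922 g.
(a) Product at 10.8% available Cl: 1922 / 0.108 = 17,790 g.
(a) Volume: 17,790 g ÷ 1.19 g/mL = 14,950 mL.

(b) [OCl⁻]/[HOCl] = 10^(pH − pKa) = 10^(7.27 − 7.42) = 10^-0.15 = 0.7079.
(b) Fraction as HOCl = 1 / (1 + 0.7079) = 0.5855.
(b) OCl⁻ = (1 − 0.5855) × 2.55 ppm = 1.057 ppm.

(a) 15.0 L; (b) 1.06 ppm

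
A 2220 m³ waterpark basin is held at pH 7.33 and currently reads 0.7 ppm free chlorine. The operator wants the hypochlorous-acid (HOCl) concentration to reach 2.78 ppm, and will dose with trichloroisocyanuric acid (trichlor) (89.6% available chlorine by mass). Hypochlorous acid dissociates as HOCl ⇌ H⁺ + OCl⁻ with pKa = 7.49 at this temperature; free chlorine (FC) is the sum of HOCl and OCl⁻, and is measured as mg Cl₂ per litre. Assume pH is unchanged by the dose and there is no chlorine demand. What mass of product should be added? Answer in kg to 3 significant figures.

9.92 kg

Volume: 2220 m³ = 2,220,000 L.
[OCl⁻]/[HOCl] = 10^(pH − pKa) = 10^(7.33 − 7.49) = 0.6918; fraction as HOCl = 1/(1 + 0.6918) = 0.5911.
Free chlorine required for 2.78 ppm HOCl: 2.78 / 0.5911 = 4.703 ppm.
FC to add: 4.703 − 0.7 = 4.003 mg/L as Cl₂.
Cl₂ equivalent: 4.003 mg/L × 2,220,000 L = 8887 g.
Product at 89.6% available Cl: 8887 / 0.896 = 9919 g.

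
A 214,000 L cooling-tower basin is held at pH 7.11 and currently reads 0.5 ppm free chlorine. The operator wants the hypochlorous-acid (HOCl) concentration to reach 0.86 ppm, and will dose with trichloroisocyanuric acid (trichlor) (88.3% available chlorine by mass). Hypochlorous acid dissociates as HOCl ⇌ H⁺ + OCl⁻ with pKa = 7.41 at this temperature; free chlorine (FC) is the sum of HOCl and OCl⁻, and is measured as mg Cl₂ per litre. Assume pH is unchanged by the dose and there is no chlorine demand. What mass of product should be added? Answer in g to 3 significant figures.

192 g

[OCl⁻]/[HOCl] = 10^(pH − pKa) = 10^(7.11 − 7.41) = 0.5012; fraction as HOCl = 1/(1 + 0.5012) = 0.6661.
Free chlorine required for 0.86 ppm HOCl: 0.86 / 0.6661 = 1.291 ppm.
FC to add: 1.291 − 0.5 = 0.791 mg/L as Cl₂.
Cl₂ equivalent: 0.791 mg/L × 214,000 L = 169.3 g.
Product at 88.3% available Cl: 169.3 / 0.883 = 191.7 g.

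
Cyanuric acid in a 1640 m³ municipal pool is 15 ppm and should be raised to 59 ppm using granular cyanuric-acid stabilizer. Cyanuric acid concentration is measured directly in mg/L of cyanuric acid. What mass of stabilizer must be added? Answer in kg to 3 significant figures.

72.2 kg

Volume: 1640 m³ = 1,640,000 L.
CYA to add: (59 − 15) = 44 mg/L × 1,640,000 L = 72,160 g cyanuric acid.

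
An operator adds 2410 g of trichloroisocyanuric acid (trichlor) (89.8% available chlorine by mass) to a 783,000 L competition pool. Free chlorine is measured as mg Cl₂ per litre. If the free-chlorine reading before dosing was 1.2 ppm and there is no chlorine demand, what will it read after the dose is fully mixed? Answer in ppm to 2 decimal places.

Available chlorine delivered: 2410 g × 0.898 = 2164 g as Cl₂.
Concentration rise: 2164 g / 783,000 L = 2.764 mg/L = 2.76 ppm.
Final FC: 1.2 + 2.76 = 3.96 ppm.

3.96 ppm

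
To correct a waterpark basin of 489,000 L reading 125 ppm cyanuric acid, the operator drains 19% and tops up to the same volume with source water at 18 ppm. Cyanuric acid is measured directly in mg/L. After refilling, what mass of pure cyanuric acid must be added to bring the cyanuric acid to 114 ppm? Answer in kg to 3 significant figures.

4.56 kg

After draining 19% and refilling: 125 × 0.81 + 18 × 0.19 = 104.67 ppm.
Deficit to target: 114 − 104.67 = 9.33 mg/L.
Mass: 9.33 mg/L × 489,000 L = 4562 g cyanuric acid.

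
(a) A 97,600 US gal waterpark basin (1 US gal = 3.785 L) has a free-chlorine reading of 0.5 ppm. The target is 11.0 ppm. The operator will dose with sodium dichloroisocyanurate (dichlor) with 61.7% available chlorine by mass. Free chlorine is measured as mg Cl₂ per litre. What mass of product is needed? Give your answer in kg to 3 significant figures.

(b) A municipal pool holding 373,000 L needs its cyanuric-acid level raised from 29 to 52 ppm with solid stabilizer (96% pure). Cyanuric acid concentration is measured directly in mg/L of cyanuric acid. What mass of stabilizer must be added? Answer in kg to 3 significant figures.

(a) 6.29 kg; (b) 8.94 kg

(a) Volume: 97,600 US gal × 3.785 L/gal = 369,416 L.
(a) Chlorine deficit: 11.0 − 0.5 = 10.5 ppm = 10.5 mg/L as Cl₂.
(a) Cl₂ equivalent needed: 10.5 mg/L × 369,416 L = 3,879,000 mg = 3879 g.
(a) Product at 61.7% available chlorine: 3879 / 0.617 = 6287 g.

(b) CYA to add: (52 − 29) = 23 mg/L × 373,000 L = 8579 g cyanuric acid.
(b) At 96% purity: 8579 / 0.96 = 8936 g product.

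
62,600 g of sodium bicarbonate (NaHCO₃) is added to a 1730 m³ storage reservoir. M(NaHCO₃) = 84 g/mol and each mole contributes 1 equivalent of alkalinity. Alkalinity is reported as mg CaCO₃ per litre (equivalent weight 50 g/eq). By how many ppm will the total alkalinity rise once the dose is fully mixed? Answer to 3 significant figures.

21.5 ppm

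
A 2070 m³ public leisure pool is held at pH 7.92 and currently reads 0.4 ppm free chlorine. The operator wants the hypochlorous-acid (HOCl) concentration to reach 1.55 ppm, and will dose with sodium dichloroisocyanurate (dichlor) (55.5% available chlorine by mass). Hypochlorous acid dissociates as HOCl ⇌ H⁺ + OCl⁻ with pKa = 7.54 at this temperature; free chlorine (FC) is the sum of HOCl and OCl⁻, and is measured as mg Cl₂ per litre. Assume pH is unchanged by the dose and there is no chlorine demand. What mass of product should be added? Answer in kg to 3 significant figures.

18.2 kg

Volume: 2070 m³ = 2,070,000 L.
[OCl⁻]/[HOCl] = 10^(pH − pKa) = 10^(7.92 − 7.54) = 2.399; fraction as HOCl = 1/(1 + 2.399) = 0.2942.
Free chlorine required for 1.55 ppm HOCl: 1.55 / 0.2942 = 5.268 ppm.
FC to add: 5.268 − 0.4 = 4.868 mg/L as Cl₂.
Cl₂ equivalent: 4.868 mg/L × 2,070,000 L = 10,080 g.
Product at 55.5% available Cl: 10,080 / 0.555 = 18,160 g.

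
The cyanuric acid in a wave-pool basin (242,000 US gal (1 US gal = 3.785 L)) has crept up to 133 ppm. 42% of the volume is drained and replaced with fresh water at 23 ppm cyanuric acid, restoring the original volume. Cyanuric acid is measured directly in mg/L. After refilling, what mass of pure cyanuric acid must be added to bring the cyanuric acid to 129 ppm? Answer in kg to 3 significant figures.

38.7 kg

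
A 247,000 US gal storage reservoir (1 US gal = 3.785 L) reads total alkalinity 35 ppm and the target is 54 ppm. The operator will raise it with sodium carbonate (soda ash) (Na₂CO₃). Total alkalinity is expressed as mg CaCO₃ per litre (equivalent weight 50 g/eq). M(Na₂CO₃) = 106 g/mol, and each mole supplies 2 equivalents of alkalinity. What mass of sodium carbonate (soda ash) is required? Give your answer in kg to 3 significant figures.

Volume: 247,000 US gal × 3.785 L/gal = 934,895 L.
Alkalinity to add: (54 − 35) = 19 mg/L as CaCO₃ × 934,895 L = 17,760 g as CaCO₃.
Equivalents: 17,760 g ÷ 50 g/eq = 355.3 eq.
Each mole of Na₂CO₃ supplies 2 eq, so 355.3 / 2 = 177.6 mol.
Mass: 177.6 mol × 106 g/mol = 18,830 g.

18.8 kg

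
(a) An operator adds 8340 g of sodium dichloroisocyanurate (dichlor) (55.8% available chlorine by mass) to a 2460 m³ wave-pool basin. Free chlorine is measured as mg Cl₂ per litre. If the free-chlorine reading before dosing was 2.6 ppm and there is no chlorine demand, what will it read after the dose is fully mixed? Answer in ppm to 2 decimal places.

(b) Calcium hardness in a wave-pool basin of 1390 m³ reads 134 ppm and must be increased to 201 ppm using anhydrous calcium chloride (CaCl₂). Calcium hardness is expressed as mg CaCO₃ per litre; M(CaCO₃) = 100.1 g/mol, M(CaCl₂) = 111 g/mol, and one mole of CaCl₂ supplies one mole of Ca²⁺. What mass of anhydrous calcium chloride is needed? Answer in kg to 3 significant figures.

(a) Volume: 2460 m³ = 2,460,000 L.
(a) Available chlorine delivered: 8340 g × 0.558 = 4654 g as Cl₂.
(a) Concentration rise: 4654 g / 2,460,000 L = 1.892 mg/L = 1.89 ppm.
(a) Final FC: 2.6 + 1.89 = 4.49 ppm.

(b) Volume: 1390 m³ = 1,390,000 L.
(b) Hardness to add: (201 − 134) = 67 mg/L as CaCO₃ × 1,390,000 L = 93,130 g as CaCO₃.
(b) Moles of Ca²⁺ (1 mol Ca²⁺ ≡ 1 mol CaCO₃): 93,130 / 100.1 g/mol = 930.4 mol.
(b) Mass of CaCl₂: 930.4 × 111 = 103,300 g.

(a) 4.49 ppm; (b) 103 kg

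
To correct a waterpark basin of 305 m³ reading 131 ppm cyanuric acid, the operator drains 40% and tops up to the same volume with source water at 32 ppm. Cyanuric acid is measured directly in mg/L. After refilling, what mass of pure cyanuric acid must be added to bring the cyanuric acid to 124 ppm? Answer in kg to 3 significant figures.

Volume: 305 m³ = 305,000 L.
After draining 40% and refilling: 131 × 0.60 + 32 × 0.40 = 91.4 ppm.
Deficit to target: 124 − 91.4 = 32.6 mg/L.
Mass: 32.6 mg/L × 305,000 L = 9943 g cyanuric acid.

9.94 kg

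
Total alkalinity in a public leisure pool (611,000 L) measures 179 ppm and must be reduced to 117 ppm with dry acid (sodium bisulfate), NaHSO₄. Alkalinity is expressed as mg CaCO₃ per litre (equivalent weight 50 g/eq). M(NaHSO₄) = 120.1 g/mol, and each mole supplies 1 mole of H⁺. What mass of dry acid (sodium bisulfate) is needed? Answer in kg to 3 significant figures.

Alkalinity to neutralize: (179 − 117) = 62 mg/L as CaCO₃ × 611,000 L = 37,880 g as CaCO₃.
Equivalents of H⁺ required: 37,880 ÷ 50 g/eq = 757.6 eq = 757.6 mol NaHSO₄.
Mass of NaHSO₄: 757.6 × 120.1 = 90,990 g.

91.0 kg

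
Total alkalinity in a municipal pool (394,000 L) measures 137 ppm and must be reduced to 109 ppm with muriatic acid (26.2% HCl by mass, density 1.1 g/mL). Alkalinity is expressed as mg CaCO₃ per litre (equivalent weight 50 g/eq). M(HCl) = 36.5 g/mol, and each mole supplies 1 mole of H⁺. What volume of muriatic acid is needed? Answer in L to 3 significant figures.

27.9 L

Alkalinity to neutralize: (137 − 109) = 28 mg/L as CaCO₃ × 394,000 L = 11,030 g as CaCO₃.
Equivalents of H⁺ required: 11,030 ÷ 50 g/eq = 220.6 eq = 220.6 mol HCl.
Mass of HCl: 220.6 × 36.5 = 8053 g.
Mass of 26.2% solution: 8053 / 0.262 = 30,740 g.
Volume: 30,740 g ÷ 1.1 g/mL = 27,940 mL.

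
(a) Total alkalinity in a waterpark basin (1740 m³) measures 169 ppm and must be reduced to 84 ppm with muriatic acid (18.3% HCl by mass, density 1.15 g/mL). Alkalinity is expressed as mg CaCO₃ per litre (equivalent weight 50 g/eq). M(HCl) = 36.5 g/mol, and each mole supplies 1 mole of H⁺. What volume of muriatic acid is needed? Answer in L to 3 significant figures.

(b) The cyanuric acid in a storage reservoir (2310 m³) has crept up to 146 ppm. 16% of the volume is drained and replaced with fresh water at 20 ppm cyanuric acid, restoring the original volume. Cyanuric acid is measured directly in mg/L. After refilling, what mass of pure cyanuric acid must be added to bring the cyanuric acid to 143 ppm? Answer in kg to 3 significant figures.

(a) 513 L; (b) 39.6 kg

(a) Volume: 1740 m³ = 1,740,000 L.
(a) Alkalinity to neutralize: (169 − 84) = 85 mg/L as CaCO₃ × 1,740,000 L = 147,900 g as CaCO₃.
(a) Equivalents of H⁺ required: 147,900 ÷ 50 g/eq = 2958 eq = 2958 mol HCl.
(a) Mass of HCl: 2958 × 36.5 = 108,000 g.
(a) Mass of 18.3% solution: 108,000 / 0.183 = 590,000 g.
(a) Volume: 590,000 g ÷ 1.15 g/mL = 513,000 mL.

(b) Volume: 2310 m³ = 2,310,000 L.
(b) After draining 16% and refilling: 146 × 0.84 + 20 × 0.16 = 125.84 ppm.
(b) Deficit to target: 143 − 125.84 = 17.16 mg/L.
(b) Mass: 17.16 mg/L × 2,310,000 L = 39,640 g cyanuric acid.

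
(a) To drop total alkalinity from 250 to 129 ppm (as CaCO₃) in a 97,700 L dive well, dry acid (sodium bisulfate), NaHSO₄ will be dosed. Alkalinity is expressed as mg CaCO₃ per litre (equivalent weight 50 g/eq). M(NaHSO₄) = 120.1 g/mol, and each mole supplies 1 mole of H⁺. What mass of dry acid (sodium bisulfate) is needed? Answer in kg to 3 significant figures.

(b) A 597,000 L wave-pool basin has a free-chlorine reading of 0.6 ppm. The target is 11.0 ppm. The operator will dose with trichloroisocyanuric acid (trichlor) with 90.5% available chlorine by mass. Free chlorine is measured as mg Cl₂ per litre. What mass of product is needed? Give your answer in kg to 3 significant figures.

(a) Alkalinity to neutralize: (250 − 129) = 121 mg/L as CaCO₃ × 97,700 L = 11,820 g as CaCO₃.
(a) Equivalents of H⁺ required: 11,820 ÷ 50 g/eq = 236.4 eq = 236.4 mol NaHSO₄.
(a) Mass of NaHSO₄: 236.4 × 120.1 = 28,400 g.

(b) Chlorine deficit: 11.0 − 0.6 = 10.4 ppm = 10.4 mg/L as Cl₂.
(b) Cl₂ equivalent needed: 10.4 mg/L × 597,000 L = 6,209,000 mg = 6209 g.
(b) Product at 90.5% available chlorine: 6209 / 0.905 = 6861 g.

(a) 28.4 kg; (b) 6.86 kg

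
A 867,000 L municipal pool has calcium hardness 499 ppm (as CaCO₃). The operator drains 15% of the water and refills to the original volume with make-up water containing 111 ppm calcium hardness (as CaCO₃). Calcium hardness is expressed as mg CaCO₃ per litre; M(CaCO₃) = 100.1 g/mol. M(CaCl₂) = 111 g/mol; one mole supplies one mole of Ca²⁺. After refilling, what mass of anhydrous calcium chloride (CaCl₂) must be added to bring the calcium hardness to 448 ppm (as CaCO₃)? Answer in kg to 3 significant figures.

6.92 kg

After draining 15% and refilling: 499 × 0.85 + 111 × 0.15 = 440.8 ppm.
Deficit to target: 448 − 440.8 = 7.2 mg/L.
As CaCO₃: 7.2 mg/L × 867,000 L = 6242 g; ÷ 100.1 = 62.36 mol Ca²⁺.
Mass: 62.36 × 111 = 6922 g.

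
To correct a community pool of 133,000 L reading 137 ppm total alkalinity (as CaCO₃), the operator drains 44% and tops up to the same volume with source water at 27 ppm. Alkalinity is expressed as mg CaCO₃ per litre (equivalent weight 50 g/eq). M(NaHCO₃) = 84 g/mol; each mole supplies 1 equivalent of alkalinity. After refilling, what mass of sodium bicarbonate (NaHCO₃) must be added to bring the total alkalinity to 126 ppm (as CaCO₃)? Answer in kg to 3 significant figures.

8.36 kg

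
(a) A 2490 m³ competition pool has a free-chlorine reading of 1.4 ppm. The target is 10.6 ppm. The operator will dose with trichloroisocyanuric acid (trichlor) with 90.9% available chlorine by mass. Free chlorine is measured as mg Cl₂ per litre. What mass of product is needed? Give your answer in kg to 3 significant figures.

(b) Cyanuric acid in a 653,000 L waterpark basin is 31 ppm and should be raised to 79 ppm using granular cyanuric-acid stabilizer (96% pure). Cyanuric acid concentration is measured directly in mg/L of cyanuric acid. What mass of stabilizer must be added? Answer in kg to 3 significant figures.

(a) 25.2 kg; (b) 32.6 kg

(a) Volume: 2490 m³ = 2,490,000 L.
(a) Chlorine deficit: 10.6 − 1.4 = 9.2 ppm = 9.2 mg/L as Cl₂.
(a) Cl₂ equivalent needed: 9.2 mg/L × 2,490,000 L = 22,910,000 mg = 22,910 g.
(a) Product at 90.9% available chlorine: 22,910 / 0.909 = 25,200 g.

(b) CYA to add: (79 − 31) = 48 mg/L × 653,000 L = 31,340 g cyanuric acid.
(b) At 96% purity: 31,340 / 0.96 = 32,650 g product.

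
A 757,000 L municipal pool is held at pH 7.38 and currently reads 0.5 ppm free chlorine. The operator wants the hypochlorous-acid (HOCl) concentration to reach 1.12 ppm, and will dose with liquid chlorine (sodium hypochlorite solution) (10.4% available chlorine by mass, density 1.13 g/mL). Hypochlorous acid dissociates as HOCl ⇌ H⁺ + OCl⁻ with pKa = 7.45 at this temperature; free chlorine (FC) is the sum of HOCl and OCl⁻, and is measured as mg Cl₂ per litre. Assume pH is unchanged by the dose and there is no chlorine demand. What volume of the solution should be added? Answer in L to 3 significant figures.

[OCl⁻]/[HOCl] = 10^(pH − pKa) = 10^(7.38 − 7.45) = 0.8511; fraction as HOCl = 1/(1 + 0.8511) = 0.5402.
Free chlorine required for 1.12 ppm HOCl: 1.12 / 0.5402 = 2.073 ppm.
FC to add: 2.073 − 0.5 = 1.573 mg/L as Cl₂.
Cl₂ equivalent: 1.573 mg/L × 757,000 L = 1191 g.
Product at 10.4% available Cl: 1191 / 0.104 = 11,450 g.
Volume: 11,450 g ÷ 1.13 g/mL = 10,130 mL.

10.1 L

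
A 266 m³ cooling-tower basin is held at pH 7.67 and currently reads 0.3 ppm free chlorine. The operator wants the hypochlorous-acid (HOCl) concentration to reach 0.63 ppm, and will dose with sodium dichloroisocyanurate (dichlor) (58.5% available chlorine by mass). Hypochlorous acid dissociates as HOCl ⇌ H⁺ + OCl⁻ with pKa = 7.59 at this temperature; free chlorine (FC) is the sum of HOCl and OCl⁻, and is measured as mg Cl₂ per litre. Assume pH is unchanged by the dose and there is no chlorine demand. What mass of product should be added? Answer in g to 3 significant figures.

494 g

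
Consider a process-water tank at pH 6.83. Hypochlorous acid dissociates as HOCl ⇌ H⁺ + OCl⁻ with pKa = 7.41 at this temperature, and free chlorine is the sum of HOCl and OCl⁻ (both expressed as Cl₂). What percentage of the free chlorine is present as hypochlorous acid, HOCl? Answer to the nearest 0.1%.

79.2%

[OCl⁻]/[HOCl] = 10^(pH − pKa) = 10^(6.83 − 7.41) = 10^-0.58 = 0.263.
Fraction as HOCl = 1 / (1 + 0.263) = 0.7917.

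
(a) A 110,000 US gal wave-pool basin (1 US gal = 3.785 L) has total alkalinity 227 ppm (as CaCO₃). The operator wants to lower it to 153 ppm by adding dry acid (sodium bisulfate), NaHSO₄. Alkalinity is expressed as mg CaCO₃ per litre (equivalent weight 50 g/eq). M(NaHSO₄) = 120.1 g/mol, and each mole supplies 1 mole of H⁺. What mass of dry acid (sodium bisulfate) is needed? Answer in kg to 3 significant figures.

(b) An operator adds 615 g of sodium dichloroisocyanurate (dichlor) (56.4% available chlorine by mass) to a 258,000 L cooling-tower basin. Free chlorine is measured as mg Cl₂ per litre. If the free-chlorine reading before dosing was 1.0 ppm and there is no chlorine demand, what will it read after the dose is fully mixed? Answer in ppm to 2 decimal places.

(a) Volume: 110,000 US gal × 3.785 L/gal = 416,350 L.
(a) Alkalinity to neutralize: (227 − 153) = 74 mg/L as CaCO₃ × 416,350 L = 30,810 g as CaCO₃.
(a) Equivalents of H⁺ required: 30,810 ÷ 50 g/eq = 616.2 eq = 616.2 mol NaHSO₄.
(a) Mass of NaHSO₄: 616.2 × 120.1 = 74,010 g.

(b) Available chlorine delivered: 615 g × 0.564 = 346.9 g as Cl₂.
(b) Concentration rise: 346.9 g / 258,000 L = 1.344 mg/L = 1.34 ppm.
(b) Final FC: 1.0 + 1.34 = 2.34 ppm.

(a) 74.0 kg; (b) 2.34 ppm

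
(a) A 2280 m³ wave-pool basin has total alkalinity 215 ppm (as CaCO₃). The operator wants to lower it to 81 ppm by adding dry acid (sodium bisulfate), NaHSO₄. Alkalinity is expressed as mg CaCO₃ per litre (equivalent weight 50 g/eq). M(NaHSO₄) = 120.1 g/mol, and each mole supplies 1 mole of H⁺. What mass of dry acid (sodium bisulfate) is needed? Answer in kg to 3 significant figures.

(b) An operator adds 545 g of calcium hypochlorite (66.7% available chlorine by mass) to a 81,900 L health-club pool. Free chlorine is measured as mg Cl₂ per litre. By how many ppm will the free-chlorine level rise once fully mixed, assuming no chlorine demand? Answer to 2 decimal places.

(a) 734 kg; (b) 4.44 ppm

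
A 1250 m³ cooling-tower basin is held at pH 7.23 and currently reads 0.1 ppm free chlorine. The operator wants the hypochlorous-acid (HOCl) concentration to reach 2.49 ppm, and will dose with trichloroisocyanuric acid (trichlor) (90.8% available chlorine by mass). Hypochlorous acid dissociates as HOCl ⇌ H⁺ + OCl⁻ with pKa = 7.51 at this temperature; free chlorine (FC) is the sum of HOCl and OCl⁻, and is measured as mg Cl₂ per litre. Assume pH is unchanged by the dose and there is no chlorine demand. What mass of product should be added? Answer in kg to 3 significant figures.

Volume: 1250 m³ = 1,250,000 L.
[OCl⁻]/[HOCl] = 10^(pH − pKa) = 10^(7.23 − 7.51) = 0.5248; fraction as HOCl = 1/(1 + 0.5248) = 0.6558.
Free chlorine required for 2.49 ppm HOCl: 2.49 / 0.6558 = 3.797 ppm.
FC to add: 3.797 − 0.1 = 3.697 mg/L as Cl₂.
Cl₂ equivalent: 3.697 mg/L × 1,250,000 L = 4621 g.
Product at 90.8% available Cl: 4621 / 0.908 = 5089 g.

5.09 kg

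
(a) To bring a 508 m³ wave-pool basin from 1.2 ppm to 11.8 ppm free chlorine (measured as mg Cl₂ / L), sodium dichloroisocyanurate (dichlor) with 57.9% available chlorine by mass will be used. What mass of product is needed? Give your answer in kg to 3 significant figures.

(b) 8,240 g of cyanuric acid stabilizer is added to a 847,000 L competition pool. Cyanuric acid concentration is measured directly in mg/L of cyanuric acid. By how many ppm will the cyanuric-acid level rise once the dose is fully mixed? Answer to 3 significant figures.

(a) 9.30 kg; (b) 9.73 ppm

(a) Volume: 508 m³ = 508,000 L.
(a) Chlorine deficit: 11.8 − 1.2 = 10.6 ppm = 10.6 mg/L as Cl₂.
(a) Cl₂ equivalent needed: 10.6 mg/L × 508,000 L = 5,385,000 mg = 5385 g.
(a) Product at 57.9% available chlorine: 5385 / 0.579 = 9300 g.

(b) Rise: 8,240 g / 847,000 L × 1000 = 9.728 mg/L.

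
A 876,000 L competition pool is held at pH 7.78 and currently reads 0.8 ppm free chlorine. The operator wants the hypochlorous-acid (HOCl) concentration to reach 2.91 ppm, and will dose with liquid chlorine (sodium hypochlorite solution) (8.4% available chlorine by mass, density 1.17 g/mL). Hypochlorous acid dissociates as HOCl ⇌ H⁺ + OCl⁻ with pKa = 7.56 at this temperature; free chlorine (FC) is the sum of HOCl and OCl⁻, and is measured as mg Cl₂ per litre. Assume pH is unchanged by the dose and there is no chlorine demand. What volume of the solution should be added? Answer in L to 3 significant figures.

[OCl⁻]/[HOCl] = 10^(pH − pKa) = 10^(7.78 − 7.56) = 1.66; fraction as HOCl = 1/(1 + 1.66) = 0.376.
Free chlorine required for 2.91 ppm HOCl: 2.91 / 0.376 = 7.739 ppm.
FC to add: 7.739 − 0.8 = 6.939 mg/L as Cl₂.
Cl₂ equivalent: 6.939 mg/L × 876,000 L = 6079 g.
Product at 8.4% available Cl: 6079 / 0.084 = 72,370 g.
Volume: 72,370 g ÷ 1.17 g/mL = 61,850 mL.

61.9 L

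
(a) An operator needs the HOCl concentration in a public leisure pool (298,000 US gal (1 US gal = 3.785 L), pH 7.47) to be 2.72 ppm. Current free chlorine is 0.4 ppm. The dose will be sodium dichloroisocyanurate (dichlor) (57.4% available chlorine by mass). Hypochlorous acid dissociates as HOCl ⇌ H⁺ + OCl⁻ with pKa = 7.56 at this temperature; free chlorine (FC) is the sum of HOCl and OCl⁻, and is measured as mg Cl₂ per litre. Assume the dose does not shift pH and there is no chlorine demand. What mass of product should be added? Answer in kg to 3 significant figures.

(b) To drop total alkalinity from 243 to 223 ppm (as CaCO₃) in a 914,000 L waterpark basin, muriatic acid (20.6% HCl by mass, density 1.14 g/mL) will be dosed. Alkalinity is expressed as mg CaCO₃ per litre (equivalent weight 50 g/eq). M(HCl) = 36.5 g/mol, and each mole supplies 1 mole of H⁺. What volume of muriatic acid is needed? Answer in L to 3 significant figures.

(a) 8.90 kg; (b) 56.8 L

(a) Volume: 298,000 US gal × 3.785 L/gal = 1,127,930 L.
(a) [OCl⁻]/[HOCl] = 10^(pH − pKa) = 10^(7.47 − 7.56) = 0.8128; fraction as HOCl = 1/(1 + 0.8128) = 0.5516.
(a) Free chlorine required for 2.72 ppm HOCl: 2.72 / 0.5516 = 4.931 ppm.
(a) FC to add: 4.931 − 0.4 = 4.531 mg/L as Cl₂.
(a) Cl₂ equivalent: 4.531 mg/L × 1,127,930 L = 5111 g.
(a) Product at 57.4% available Cl: 5111 / 0.574 = 8903 g.

(b) Alkalinity to neutralize: (243 − 223) = 20 mg/L as CaCO₃ × 914,000 L = 18,280 g as CaCO₃.
(b) Equivalents of H⁺ required: 18,280 ÷ 50 g/eq = 365.6 eq = 365.6 mol HCl.
(b) Mass of HCl: 365.6 × 36.5 = 13,340 g.
(b) Mass of 20.6% solution: 13,340 / 0.206 = 64,780 g.
(b) Volume: 64,780 g ÷ 1.14 g/mL = 56,820 mL.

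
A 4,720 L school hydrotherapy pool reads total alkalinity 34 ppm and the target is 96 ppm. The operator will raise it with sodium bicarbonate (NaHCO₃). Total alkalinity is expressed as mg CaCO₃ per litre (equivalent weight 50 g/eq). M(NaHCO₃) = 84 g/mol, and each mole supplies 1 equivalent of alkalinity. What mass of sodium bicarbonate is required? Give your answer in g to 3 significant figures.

492 g

Alkalinity to add: (96 − 34) = 62 mg/L as CaCO₃ × 4,720 L = 292.6 g as CaCO₃.
Equivalents: 292.6 g ÷ 50 g/eq = 5.853 eq.
NaHCO₃ supplies 1 eq per mole → 5.853 mol.
Mass: 5.853 mol × 84 g/mol = 491.6 g.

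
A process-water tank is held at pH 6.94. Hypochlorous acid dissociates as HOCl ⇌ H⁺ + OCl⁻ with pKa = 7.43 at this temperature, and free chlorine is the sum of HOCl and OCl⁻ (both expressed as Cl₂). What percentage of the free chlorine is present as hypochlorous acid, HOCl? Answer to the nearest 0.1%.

[OCl⁻]/[HOCl] = 10^(pH − pKa) = 10^(6.94 − 7.43) = 10^-0.49 = 0.3236.
Fraction as HOCl = 1 / (1 + 0.3236) = 0.7555.

75.6%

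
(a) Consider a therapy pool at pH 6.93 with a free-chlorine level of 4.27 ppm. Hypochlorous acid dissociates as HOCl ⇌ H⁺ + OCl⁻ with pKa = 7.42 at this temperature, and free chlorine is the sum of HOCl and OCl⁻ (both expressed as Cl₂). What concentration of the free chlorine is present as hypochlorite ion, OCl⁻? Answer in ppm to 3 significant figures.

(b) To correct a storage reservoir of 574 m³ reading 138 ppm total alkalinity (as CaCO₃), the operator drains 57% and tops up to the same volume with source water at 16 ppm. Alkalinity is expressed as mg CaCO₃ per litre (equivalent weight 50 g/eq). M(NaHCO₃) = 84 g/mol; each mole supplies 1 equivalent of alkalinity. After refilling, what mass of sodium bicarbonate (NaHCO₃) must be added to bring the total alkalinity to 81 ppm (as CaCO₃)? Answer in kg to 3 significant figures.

(a) [OCl⁻]/[HOCl] = 10^(pH − pKa) = 10^(6.93 − 7.42) = 10^-0.49 = 0.3236.
(a) Fraction as HOCl = 1 / (1 + 0.3236) = 0.7555.
(a) OCl⁻ = (1 − 0.7555) × 4.27 ppm = 1.044 ppm.

(b) Volume: 574 m³ = 574,000 L.
(b) After draining 57% and refilling: 138 × 0.43 + 16 × 0.57 = 68.46 ppm.
(b) Deficit to target: 81 − 68.46 = 12.54 mg/L.
(b) As CaCO₃: 12.54 mg/L × 574,000 L = 7198 g; ÷ 50 g/eq ÷ 1 = 144 mol NaHCO₃.
(b) Mass: 144 × 84 = 12,090 g.

(a) 1.04 ppm; (b) 12.1 kg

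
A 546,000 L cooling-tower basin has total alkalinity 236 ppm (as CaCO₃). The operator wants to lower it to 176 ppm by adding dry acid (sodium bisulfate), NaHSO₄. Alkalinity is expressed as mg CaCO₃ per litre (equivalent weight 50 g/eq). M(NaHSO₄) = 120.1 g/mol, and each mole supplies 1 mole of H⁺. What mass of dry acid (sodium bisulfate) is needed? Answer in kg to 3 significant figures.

78.7 kg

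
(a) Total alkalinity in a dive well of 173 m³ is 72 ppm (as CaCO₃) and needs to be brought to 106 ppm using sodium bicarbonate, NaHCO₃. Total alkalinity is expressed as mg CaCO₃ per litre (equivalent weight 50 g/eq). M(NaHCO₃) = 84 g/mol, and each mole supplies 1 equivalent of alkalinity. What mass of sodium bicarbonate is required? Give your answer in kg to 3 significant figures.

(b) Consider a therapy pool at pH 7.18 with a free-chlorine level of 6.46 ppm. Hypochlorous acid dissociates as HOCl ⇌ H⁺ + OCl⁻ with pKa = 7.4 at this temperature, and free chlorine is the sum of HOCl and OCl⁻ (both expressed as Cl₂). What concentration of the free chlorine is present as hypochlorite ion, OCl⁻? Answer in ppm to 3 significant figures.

(a) 9.88 kg; (b) 2.43 ppm

(a) Volume: 173 m³ = 173,000 L.
(a) Alkalinity to add: (106 − 72) = 34 mg/L as CaCO₃ × 173,000 L = 5882 g as CaCO₃.
(a) Equivalents: 5882 g ÷ 50 g/eq = 117.6 eq.
(a) NaHCO₃ supplies 1 eq per mole → 117.6 mol.
(a) Mass: 117.6 mol × 84 g/mol = 9882 g.

(b) [OCl⁻]/[HOCl] = 10^(pH − pKa) = 10^(7.18 − 7.4) = 10^-0.22 = 0.6026.
(b) Fraction as HOCl = 1 / (1 + 0.6026) = 0.624.
(b) OCl⁻ = (1 − 0.624) × 6.46 ppm = 2.429 ppm.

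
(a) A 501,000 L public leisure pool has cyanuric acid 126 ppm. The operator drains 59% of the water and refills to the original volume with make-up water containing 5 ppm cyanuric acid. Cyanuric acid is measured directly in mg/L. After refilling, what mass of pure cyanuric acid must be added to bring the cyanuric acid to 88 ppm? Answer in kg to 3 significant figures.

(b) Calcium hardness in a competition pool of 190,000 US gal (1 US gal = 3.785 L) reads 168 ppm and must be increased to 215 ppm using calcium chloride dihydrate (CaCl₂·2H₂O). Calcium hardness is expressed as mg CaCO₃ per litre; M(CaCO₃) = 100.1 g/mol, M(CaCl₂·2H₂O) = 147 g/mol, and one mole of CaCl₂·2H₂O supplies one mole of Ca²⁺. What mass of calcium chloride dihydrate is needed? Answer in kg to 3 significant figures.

(a) 16.7 kg; (b) 49.6 kg

(a) After draining 59% and refilling: 126 × 0.41 + 5 × 0.59 = 54.61 ppm.
(a) Deficit to target: 88 − 54.61 = 33.39 mg/L.
(a) Mass: 33.39 mg/L × 501,000 L = 16,730 g cyanuric acid.

(b) Volume: 190,000 US gal × 3.785 L/gal = 719,150 L.
(b) Hardness to add: (215 − 168) = 47 mg/L as CaCO₃ × 719,150 L = 33,800 g as CaCO₃.
(b) Moles of Ca²⁺ (1 mol Ca²⁺ ≡ 1 mol CaCO₃): 33,800 / 100.1 g/mol = 337.7 mol.
(b) Mass of CaCl₂·2H₂O: 337.7 × 147 = 49,640 g.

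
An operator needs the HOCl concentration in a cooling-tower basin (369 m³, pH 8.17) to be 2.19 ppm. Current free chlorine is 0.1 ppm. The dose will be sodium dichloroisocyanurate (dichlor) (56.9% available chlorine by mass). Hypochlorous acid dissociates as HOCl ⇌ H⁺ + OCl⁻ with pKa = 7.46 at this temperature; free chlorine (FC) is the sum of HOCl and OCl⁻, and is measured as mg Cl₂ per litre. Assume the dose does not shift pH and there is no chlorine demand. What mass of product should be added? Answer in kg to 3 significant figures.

8.64 kg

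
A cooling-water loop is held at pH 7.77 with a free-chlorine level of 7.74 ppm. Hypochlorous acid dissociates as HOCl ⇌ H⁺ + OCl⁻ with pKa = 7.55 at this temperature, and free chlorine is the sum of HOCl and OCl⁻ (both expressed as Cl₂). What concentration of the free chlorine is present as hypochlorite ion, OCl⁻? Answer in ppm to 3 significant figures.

[OCl⁻]/[HOCl] = 10^(pH − pKa) = 10^(7.77 − 7.55) = 10^0.22 = 1.66.
Fraction as HOCl = 1 / (1 + 1.66) = 0.376.
OCl⁻ = (1 − 0.376) × 7.74 ppm = 4.83 ppm.

4.83 ppm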